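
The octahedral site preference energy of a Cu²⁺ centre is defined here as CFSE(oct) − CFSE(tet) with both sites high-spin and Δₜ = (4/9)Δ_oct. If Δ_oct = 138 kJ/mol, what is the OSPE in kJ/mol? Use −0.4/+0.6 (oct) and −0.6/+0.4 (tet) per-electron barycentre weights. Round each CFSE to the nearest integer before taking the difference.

-58

Cu²⁺: group 11, so d-count = 11 − 2 = 9.
Octahedral (high-spin): t₂g⁶ eg³, CFSE = 6(−0.4) + 3(+0.6) = -0.6Δ_oct = -0.6 × 138 = -83 kJ/mol.
In a tetrahedral site the filling is e⁴ t₂⁵: CFSE(tet) = -0.4Δₜ = -0.4 × (4/9)(138) = -25 kJ/mol.
Subtracting, OSPE = -83 − (-25) = -58 kJ/mol.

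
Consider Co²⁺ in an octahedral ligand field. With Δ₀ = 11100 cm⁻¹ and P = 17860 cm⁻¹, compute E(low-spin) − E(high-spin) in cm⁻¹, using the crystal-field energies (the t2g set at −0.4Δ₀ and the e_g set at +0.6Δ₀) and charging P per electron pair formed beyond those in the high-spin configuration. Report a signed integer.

6760

Group 9 minus oxidation state +2 gives a d⁷ configuration for Co²⁺.
In the high-spin limit (t2g^5 e_g^2) the orbital term is -0.8Δ₀ = -8880 cm⁻¹, with no excess pairing.
For low-spin the configuration is t2g^6 e_g^1: orbital energy -1.8 × 11100 = -19980 cm⁻¹, and 1 additional pair relative to high-spin adds 17860 cm⁻¹, giving -2120 cm⁻¹.
Thus E(LS) − E(HS) = 6760 cm⁻¹.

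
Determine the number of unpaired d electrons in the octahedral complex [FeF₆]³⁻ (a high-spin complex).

5

Each F⁻ contributes -1; 6 × (-1) = -6. With overall charge -3, Fe is in the +3 oxidation state.
Fe is in group 8, so Fe³⁺ is d⁵ (8 − 3 = 5).
Configuration: t₂g³ eg², giving 5 unpaired electrons.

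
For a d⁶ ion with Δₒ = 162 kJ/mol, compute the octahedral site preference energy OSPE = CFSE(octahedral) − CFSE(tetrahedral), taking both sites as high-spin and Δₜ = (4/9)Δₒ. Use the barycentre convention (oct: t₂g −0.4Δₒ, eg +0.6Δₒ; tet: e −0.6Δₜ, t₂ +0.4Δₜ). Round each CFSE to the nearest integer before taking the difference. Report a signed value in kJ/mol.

In an octahedral site d⁶ (HS) is t2g^4 e_g^2, giving CFSE(oct) = -0.4Δₒ = -65 kJ/mol.
Tetrahedral e^3 t2^3 gives -0.6Δₜ = -0.6 × (4/9) × 162 = -43 kJ/mol.
Subtracting, OSPE = -65 − (-43) = -22 kJ/mol.

-22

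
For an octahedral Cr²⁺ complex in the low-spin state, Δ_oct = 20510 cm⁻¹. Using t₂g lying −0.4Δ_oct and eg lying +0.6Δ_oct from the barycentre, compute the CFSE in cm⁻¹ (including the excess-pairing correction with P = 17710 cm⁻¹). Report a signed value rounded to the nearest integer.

-15106

Cr sits in group 6; removing 2 electrons leaves Cr²⁺ with 6 − 2 = 4 d electrons.
Electron filling gives t₂g⁴ eg⁰.
CFSE(orbital) = 4×(-0.4Δ_oct) + 0×(0.6Δ_oct) = -1.6Δ_oct; with Δ_oct = 20510 cm⁻¹ that is -32816 cm⁻¹.
High-spin d⁴ would be t₂g³ eg¹ with 0 pairs; low-spin has 1, so 1 excess pair costs +1P = +17710 cm⁻¹.
Overall CFSE = -32816 + 17710 = -15106 cm⁻¹.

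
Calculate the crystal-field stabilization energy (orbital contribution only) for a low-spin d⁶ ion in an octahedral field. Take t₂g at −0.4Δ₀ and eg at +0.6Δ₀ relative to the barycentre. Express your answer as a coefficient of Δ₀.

-2.4 Δ₀

Configuration: t₂g⁶ eg⁰.
CFSE = 6(-0.4Δ₀) + 0(0.6Δ₀) = -2.4Δ₀ + 0.0Δ₀ = -2.4Δ₀.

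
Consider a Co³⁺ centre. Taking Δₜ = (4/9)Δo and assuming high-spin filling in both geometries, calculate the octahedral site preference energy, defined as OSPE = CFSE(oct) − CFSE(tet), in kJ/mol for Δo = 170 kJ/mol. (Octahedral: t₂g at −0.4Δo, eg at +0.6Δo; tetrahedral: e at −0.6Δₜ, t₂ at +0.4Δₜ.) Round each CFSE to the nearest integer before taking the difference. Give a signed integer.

-23

Co is in group 9, so Co³⁺ is d⁶ (9 − 3 = 6).
Octahedral high-spin t2g^4 e_g^2: CFSE = -0.4 × 170 = -68 kJ/mol.
Tetrahedral e^3 t2^3 gives -0.6Δₜ = -0.6 × (4/9) × 170 = -45 kJ/mol.
OSPE = CFSE(oct) − CFSE(tet) = -68 − (-45) = -23 kJ/mol.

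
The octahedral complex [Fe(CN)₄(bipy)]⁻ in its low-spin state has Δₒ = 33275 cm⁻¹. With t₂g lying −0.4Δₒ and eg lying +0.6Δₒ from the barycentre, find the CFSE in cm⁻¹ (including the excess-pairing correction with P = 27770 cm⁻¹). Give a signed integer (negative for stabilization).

-11010

Ligand charges: 4×(-1) from CN⁻ and 1×(+0) from bipy sum to -4; with overall charge -1, Fe is +3.
Fe³⁺: group 8, so d-count = 8 − 3 = 5.
Electron filling gives t₂g⁵ eg⁰.
CFSE(orbital) = 5×(-0.4Δₒ) + 0×(0.6Δₒ) = -2.0Δₒ; with Δₒ = 33275 cm⁻¹ that is -66550 cm⁻¹.
High-spin d⁵ would be t₂g³ eg² with 0 pairs; low-spin has 2, so 2 excess pairs cost +2P = +55540 cm⁻¹.
Net CFSE = -66550 + 55540 = -11010 cm⁻¹.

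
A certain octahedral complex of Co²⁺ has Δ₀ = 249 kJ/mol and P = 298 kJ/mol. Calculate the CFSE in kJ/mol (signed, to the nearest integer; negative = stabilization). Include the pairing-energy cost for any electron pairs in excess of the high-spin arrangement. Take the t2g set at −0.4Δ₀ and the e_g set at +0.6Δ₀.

-199

Co is in group 9, so Co²⁺ is d⁷ (9 − 2 = 7).
Since Δ₀ = 249 kJ/mol < P = 298 kJ/mol, the complex adopts the high-spin configuration.
Filling d⁷ accordingly: t2g^5 e_g^2.
Orbital CFSE = -0.8Δ₀ = -0.8 × 249 = -199 kJ/mol.
High-spin has no excess pairs, so no pairing correction applies.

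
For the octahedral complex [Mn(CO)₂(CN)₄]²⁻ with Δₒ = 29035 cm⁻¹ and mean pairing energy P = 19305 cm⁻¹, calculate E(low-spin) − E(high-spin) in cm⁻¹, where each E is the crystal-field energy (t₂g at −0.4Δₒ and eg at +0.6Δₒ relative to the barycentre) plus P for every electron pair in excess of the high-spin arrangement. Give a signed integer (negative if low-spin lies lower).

Ligand charges: 2×(+0) from CO and 4×(-1) from CN⁻ sum to -4; with overall charge -2, Mn is +2.
Mn sits in group 7; removing 2 electrons leaves Mn²⁺ with 7 − 2 = 5 d electrons.
High-spin d⁵ fills as t₂g³ eg² with CFSE 3(−0.4) + 2(+0.6) = 0.0Δₒ = 0 cm⁻¹.
For low-spin the configuration is t₂g⁵ eg⁰: orbital energy -2.0 × 29035 = -58070 cm⁻¹, and 2 additional pairs relative to high-spin add 38610 cm⁻¹, giving -19460 cm⁻¹.
Thus E(LS) − E(HS) = -19460 cm⁻¹.

-19460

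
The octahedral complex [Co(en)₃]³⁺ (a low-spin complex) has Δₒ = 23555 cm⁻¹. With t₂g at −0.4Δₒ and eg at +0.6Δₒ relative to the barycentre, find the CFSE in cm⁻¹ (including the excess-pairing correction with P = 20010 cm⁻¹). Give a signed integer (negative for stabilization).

-16512

en is neutral, so the +3 overall charge sits on Co: oxidation state +3.
Group 9 minus oxidation state +3 gives a d⁶ configuration for Co³⁺.
The d⁶ electrons fill as t₂g⁶ eg⁰.
CFSE(orbital) = 6×(-0.4Δₒ) + 0×(0.6Δₒ) = -2.4Δₒ; with Δₒ = 23555 cm⁻¹ that is -56532 cm⁻¹.
Pairing penalty: 3 pairs vs 1 in the high-spin reference → 2 extra × P = 40020 cm⁻¹.
Combining: -56532 + 40020 = -16512 cm⁻¹.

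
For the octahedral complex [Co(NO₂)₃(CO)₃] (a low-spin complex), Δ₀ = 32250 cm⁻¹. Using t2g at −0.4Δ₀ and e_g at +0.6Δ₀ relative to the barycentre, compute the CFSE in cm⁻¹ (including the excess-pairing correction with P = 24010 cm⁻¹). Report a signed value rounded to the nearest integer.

-29380

Ligand charges: 3×(-1) from NO₂⁻ and 3×(+0) from CO sum to -3; with overall charge +0, Co is +3.
Co sits in group 9; removing 3 electrons leaves Co³⁺ with 9 − 3 = 6 d electrons.
The d⁶ electrons fill as t2g^6 e_g^0.
The orbital stabilization is -2.4Δ₀ = -2.4 × 32250 = -77400 cm⁻¹.
High-spin d⁶ would be t2g^4 e_g^2 with 1 pair; low-spin has 3, so 2 excess pairs cost +2P = +48020 cm⁻¹.
Combining: -77400 + 48020 = -29380 cm⁻¹.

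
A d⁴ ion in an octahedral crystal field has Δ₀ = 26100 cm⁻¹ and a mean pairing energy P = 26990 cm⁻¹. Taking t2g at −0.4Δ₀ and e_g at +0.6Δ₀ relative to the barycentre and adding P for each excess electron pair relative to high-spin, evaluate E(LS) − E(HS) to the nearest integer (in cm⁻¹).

890

High-spin: t2g^3 e_g^1, CFSE = -0.6Δ₀ = -15660 cm⁻¹.
Low-spin t2g^4 e_g^0 gives -1.6Δ₀ = -41760 cm⁻¹, but forming 1 extra pair costs 1P = 26990 cm⁻¹, so E(LS) = -41760 + 26990 = -14770 cm⁻¹.
E(LS) − E(HS) = -14770 − (-15660) = 890 cm⁻¹.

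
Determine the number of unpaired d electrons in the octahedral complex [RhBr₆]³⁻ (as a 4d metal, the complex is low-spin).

0

Each Br⁻ contributes -1; 6 × (-1) = -6. With overall charge -3, Rh is in the +3 oxidation state.
Rh³⁺: group 9, so d-count = 9 − 3 = 6.
Configuration: t₂g⁶ eg⁰, giving 0 unpaired electrons.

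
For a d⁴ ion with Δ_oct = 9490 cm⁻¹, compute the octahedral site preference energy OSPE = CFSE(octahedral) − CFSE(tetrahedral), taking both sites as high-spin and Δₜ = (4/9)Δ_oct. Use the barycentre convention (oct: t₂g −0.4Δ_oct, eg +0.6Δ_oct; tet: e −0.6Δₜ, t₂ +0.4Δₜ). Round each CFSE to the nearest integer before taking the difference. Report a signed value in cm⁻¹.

Octahedral (high-spin): t₂g³ eg¹, CFSE = 3(−0.4) + 1(+0.6) = -0.6Δ_oct = -0.6 × 9490 = -5694 cm⁻¹.
In a tetrahedral site the filling is e² t₂²: CFSE(tet) = -0.4Δₜ = -0.4 × (4/9)(9490) = -1687 cm⁻¹.
Subtracting, OSPE = -5694 − (-1687) = -4007 cm⁻¹.

-4007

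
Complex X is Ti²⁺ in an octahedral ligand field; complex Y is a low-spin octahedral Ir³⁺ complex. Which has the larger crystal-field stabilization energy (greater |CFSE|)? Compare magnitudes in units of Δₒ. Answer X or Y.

X: Ti is in group 4, so Ti²⁺ is d² (4 − 2 = 2); For octahedral d² the high- and low-spin configurations coincide; t₂g² eg⁰, CFSE = -0.8Δₒ.
Y: Ir³⁺: group 9, so d-count = 9 − 3 = 6; t₂g⁶ eg⁰, CFSE = -2.4Δₒ.
So Y has the larger |CFSE|.

Y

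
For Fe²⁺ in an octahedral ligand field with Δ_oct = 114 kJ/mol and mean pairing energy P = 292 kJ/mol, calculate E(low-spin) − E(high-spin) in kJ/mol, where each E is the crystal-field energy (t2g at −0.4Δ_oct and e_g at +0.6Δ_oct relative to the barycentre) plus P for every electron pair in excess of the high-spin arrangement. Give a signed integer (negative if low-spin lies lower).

356

Group 8 minus oxidation state +2 gives a d⁶ configuration for Fe²⁺.
High-spin d⁶ fills as t2g^4 e_g^2 with CFSE 4(−0.4) + 2(+0.6) = -0.4Δ_oct = -46 kJ/mol.
For low-spin the configuration is t2g^6 e_g^0: orbital energy -2.4 × 114 = -274 kJ/mol, and 2 additional pairs relative to high-spin add 584 kJ/mol, giving 310 kJ/mol.
E(LS) − E(HS) = 310 − (-46) = 356 kJ/mol.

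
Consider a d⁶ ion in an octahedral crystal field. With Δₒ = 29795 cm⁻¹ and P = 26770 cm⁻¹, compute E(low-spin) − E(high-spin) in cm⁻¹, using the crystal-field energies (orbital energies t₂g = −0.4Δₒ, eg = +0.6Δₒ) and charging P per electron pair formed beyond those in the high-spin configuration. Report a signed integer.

-6050

In the high-spin limit (t₂g⁴ eg²) the orbital term is -0.4Δₒ = -11918 cm⁻¹, with no excess pairing.
Low-spin: t₂g⁶ eg⁰, orbital CFSE = -2.4Δₒ = -71508 cm⁻¹; plus 2 excess pairs × P = +53540 cm⁻¹; total -17968 cm⁻¹.
The difference is -17968 − (-11918) = -6050 cm⁻¹, so low-spin lies lower.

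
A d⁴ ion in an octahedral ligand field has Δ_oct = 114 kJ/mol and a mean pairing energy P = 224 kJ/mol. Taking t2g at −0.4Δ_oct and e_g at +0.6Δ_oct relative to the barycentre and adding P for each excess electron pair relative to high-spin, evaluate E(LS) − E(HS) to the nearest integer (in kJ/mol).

In the high-spin limit (t2g^3 e_g^1) the orbital term is -0.6Δ_oct = -68 kJ/mol, with no excess pairing.
Low-spin t2g^4 e_g^0 gives -1.6Δ_oct = -182 kJ/mol, but forming 1 extra pair costs 1P = 224 kJ/mol, so E(LS) = -182 + 224 = 42 kJ/mol.
Thus E(LS) − E(HS) = 110 kJ/mol.

110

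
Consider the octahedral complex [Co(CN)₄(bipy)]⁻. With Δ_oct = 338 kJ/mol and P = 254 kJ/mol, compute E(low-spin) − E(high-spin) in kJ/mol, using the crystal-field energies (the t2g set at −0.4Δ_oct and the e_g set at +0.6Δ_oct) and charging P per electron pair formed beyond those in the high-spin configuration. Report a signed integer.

-168

Ligand charges: 4×(-1) from CN⁻ and 1×(+0) from bipy sum to -4; with overall charge -1, Co is +3.
Co³⁺: group 9, so d-count = 9 − 3 = 6.
In the high-spin limit (t2g^4 e_g^2) the orbital term is -0.4Δ_oct = -135 kJ/mol, with no excess pairing.
Low-spin t2g^6 e_g^0 gives -2.4Δ_oct = -811 kJ/mol, but forming 2 extra pairs costs 2P = 508 kJ/mol, so E(LS) = -811 + 508 = -303 kJ/mol.
E(LS) − E(HS) = -303 − (-135) = -168 kJ/mol.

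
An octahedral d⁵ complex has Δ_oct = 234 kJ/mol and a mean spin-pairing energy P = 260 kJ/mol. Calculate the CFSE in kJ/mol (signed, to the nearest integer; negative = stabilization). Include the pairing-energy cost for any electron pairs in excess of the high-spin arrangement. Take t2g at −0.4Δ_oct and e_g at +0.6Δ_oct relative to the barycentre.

Here Δ_oct < P (234 < 260), so the high-spin state is favoured.
Configuration: t2g^3 e_g^2.
Orbital CFSE = 0.0Δ_oct = 0.0 × 234 = 0 kJ/mol.
High-spin has no excess pairs, so no pairing correction applies.

0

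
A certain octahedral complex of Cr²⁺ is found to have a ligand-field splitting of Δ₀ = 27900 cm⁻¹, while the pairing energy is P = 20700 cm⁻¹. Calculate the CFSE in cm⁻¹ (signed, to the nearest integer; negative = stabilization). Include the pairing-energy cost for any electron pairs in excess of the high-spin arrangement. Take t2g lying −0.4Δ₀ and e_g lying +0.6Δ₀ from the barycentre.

-23940

Group 6 minus oxidation state +2 gives a d⁴ configuration for Cr²⁺.
Δ₀ > P, so pairing is preferred: the ground state is low-spin.
Configuration: t2g^4 e_g^0.
Orbital CFSE = -1.6Δ₀ = -1.6 × 27900 = -44640 cm⁻¹.
Excess pairs vs high-spin: 1 − 0 = 1; pairing cost = +20700 cm⁻¹.
Net CFSE = -44640 + 20700 = -23940 cm⁻¹.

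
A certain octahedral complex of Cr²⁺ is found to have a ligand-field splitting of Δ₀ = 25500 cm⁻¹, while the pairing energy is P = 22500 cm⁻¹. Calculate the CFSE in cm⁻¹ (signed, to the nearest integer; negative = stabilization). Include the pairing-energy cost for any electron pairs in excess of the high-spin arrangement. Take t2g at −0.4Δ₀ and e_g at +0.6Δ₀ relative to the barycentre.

-18300

Cr is in group 6, so Cr²⁺ is d⁴ (6 − 2 = 4).
Here Δ₀ > P (25500 > 22500), so the low-spin state is favoured.
Configuration: t2g^4 e_g^0.
Orbital CFSE = -1.6Δ₀ = -1.6 × 25500 = -40800 cm⁻¹.
Excess pairs vs high-spin: 1 − 0 = 1; pairing cost = +22500 cm⁻¹.
Net CFSE = -40800 + 22500 = -18300 cm⁻¹.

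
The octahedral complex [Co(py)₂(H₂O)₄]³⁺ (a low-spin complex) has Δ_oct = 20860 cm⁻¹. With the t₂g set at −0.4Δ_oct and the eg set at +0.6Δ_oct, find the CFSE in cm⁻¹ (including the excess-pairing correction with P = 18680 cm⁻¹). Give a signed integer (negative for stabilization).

-12704

Ligand charges: 2×(+0) from py and 4×(+0) from H₂O sum to +0; with overall charge +3, Co is +3.
Group 9 minus oxidation state +3 gives a d⁶ configuration for Co³⁺.
Electron filling gives t₂g⁶ eg⁰.
Orbital CFSE = 6(-0.4) + 0(0.6) = -2.4Δ_oct = -2.4 × 20860 = -50064 cm⁻¹.
Pairing penalty: 3 pairs vs 1 in the high-spin reference → 2 extra × P = 37360 cm⁻¹.
Combining: -50064 + 37360 = -12704 cm⁻¹.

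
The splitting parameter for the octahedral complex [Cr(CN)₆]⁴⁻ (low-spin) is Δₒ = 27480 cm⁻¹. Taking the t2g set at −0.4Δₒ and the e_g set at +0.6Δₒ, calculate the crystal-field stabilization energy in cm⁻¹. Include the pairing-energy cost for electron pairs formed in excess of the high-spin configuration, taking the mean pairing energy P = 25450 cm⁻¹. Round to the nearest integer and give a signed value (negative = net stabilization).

-18518

Each CN⁻ contributes -1; 6 × (-1) = -6. With overall charge -4, Cr is in the +2 oxidation state.
Group 6 minus oxidation state +2 gives a d⁴ configuration for Cr²⁺.
Electron filling gives t2g^4 e_g^0.
Orbital CFSE = 4(-0.4) + 0(0.6) = -1.6Δₒ = -1.6 × 27480 = -43968 cm⁻¹.
Relative to high-spin t2g^3 e_g^1 (0 paired), the low-spin configuration has 1 additional pair, contributing +1 × 25450 = +25450 cm⁻¹.
Net CFSE = -43968 + 25450 = -18518 cm⁻¹.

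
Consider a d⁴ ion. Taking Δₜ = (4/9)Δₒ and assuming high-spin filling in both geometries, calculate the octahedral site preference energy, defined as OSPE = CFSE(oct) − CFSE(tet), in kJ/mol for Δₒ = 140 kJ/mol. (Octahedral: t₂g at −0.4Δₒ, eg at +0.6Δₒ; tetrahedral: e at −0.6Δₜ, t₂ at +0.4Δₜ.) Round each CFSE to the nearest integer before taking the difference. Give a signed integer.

-59

In an octahedral site d⁴ (HS) is t₂g³ eg¹, giving CFSE(oct) = -0.6Δₒ = -84 kJ/mol.
Tetrahedral e² t₂² gives -0.4Δₜ = -0.4 × (4/9) × 140 = -25 kJ/mol.
Subtracting, OSPE = -84 − (-25) = -59 kJ/mol.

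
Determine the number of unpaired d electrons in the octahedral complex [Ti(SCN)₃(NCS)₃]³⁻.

Ligand charges: 3×(-1) from SCN⁻ and 3×(-1) from NCS⁻ sum to -6; with overall charge -3, Ti is +3.
Ti is in group 4, so Ti³⁺ is d¹ (4 − 3 = 1).
Configuration: t₂g¹ eg⁰, giving 1 unpaired electron.

1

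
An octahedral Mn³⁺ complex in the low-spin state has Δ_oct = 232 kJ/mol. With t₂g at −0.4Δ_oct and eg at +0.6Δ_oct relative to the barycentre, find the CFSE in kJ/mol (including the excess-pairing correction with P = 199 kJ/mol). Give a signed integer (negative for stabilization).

Mn³⁺: group 7, so d-count = 7 − 3 = 4.
The d⁴ electrons fill as t₂g⁴ eg⁰.
The orbital stabilization is -1.6Δ_oct = -1.6 × 232 = -371 kJ/mol.
High-spin d⁴ would be t₂g³ eg¹ with 0 pairs; low-spin has 1, so 1 excess pair costs +1P = +199 kJ/mol.
Overall CFSE = -371 + 199 = -172 kJ/mol.

-172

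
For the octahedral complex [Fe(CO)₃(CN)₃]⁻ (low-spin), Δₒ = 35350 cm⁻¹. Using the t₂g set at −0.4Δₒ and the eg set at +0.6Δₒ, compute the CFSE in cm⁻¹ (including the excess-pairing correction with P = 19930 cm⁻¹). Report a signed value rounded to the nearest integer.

-44980

Ligand charges: 3×(+0) from CO and 3×(-1) from CN⁻ sum to -3; with overall charge -1, Fe is +2.
Fe is in group 8, so Fe²⁺ is d⁶ (8 − 2 = 6).
Electron filling gives t₂g⁶ eg⁰.
The orbital stabilization is -2.4Δₒ = -2.4 × 35350 = -84840 cm⁻¹.
High-spin d⁶ would be t₂g⁴ eg² with 1 pair; low-spin has 3, so 2 excess pairs cost +2P = +39860 cm⁻¹.
Net CFSE = -84840 + 39860 = -44980 cm⁻¹.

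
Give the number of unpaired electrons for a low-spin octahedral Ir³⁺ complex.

Group 9 minus oxidation state +3 gives a d⁶ configuration for Ir³⁺.
Configuration: t₂g⁶ eg⁰, giving 0 unpaired electrons.

0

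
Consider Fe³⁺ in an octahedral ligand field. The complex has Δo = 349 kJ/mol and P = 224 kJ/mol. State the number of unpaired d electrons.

1

Fe sits in group 8; removing 3 electrons leaves Fe³⁺ with 8 − 3 = 5 d electrons.
Δo > P, so pairing is preferred: the ground state is low-spin.
That gives t₂g⁵ eg⁰.
Unpaired electrons: 1.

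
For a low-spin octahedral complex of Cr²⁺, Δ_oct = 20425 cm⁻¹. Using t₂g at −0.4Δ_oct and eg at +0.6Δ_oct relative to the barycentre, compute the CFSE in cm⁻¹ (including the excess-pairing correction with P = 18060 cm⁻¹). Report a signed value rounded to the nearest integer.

Group 6 minus oxidation state +2 gives a d⁴ configuration for Cr²⁺.
Electron filling gives t₂g⁴ eg⁰.
CFSE(orbital) = 4×(-0.4Δ_oct) + 0×(0.6Δ_oct) = -1.6Δ_oct; with Δ_oct = 20425 cm⁻¹ that is -32680 cm⁻¹.
Pairing penalty: 1 pair vs 0 in the high-spin reference → 1 extra × P = 18060 cm⁻¹.
Combining: -32680 + 18060 = -14620 cm⁻¹.

-14620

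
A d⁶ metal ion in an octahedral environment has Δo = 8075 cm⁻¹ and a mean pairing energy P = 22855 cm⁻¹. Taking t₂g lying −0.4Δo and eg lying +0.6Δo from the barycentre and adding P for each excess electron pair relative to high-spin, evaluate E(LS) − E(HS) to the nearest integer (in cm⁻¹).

In the high-spin limit (t₂g⁴ eg²) the orbital term is -0.4Δo = -3230 cm⁻¹, with no excess pairing.
For low-spin the configuration is t₂g⁶ eg⁰: orbital energy -2.4 × 8075 = -19380 cm⁻¹, and 2 additional pairs relative to high-spin add 45710 cm⁻¹, giving 26330 cm⁻¹.
Thus E(LS) − E(HS) = 29560 cm⁻¹.

29560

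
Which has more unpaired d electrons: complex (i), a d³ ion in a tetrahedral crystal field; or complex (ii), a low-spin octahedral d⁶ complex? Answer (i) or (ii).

(i): With tetrahedral geometry the complex is necessarily high-spin; e^2 t2^1 → 3 unpaired.
(ii): t₂g⁶ eg⁰ → 0 unpaired.
So (i) has more unpaired electrons.

(i)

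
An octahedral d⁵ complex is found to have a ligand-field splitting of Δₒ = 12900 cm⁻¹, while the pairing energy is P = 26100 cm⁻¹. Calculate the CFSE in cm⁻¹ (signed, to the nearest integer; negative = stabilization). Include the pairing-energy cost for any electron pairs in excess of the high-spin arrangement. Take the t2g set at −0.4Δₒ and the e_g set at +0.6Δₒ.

0

Since Δₒ = 12900 cm⁻¹ < P = 26100 cm⁻¹, the complex adopts the high-spin configuration.
Filling d⁵ accordingly: t2g^3 e_g^2.
Orbital CFSE = 0.0Δₒ = 0.0 × 12900 = 0 cm⁻¹.
High-spin has no excess pairs, so no pairing correction applies.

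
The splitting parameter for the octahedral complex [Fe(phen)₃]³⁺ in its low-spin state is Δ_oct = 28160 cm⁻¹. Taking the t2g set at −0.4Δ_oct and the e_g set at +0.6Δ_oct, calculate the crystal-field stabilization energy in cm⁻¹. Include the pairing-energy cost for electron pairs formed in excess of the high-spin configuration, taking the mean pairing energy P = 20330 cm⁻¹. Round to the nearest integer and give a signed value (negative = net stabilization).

phen is neutral, so the +3 overall charge sits on Fe: oxidation state +3.
Fe is in group 8, so Fe³⁺ is d⁵ (8 − 3 = 5).
The d⁵ electrons fill as t2g^5 e_g^0.
CFSE(orbital) = 5×(-0.4Δ_oct) + 0×(0.6Δ_oct) = -2.0Δ_oct; with Δ_oct = 28160 cm⁻¹ that is -56320 cm⁻¹.
Pairing penalty: 2 pairs vs 0 in the high-spin reference → 2 extra × P = 40660 cm⁻¹.
Overall CFSE = -56320 + 40660 = -15660 cm⁻¹.

-15660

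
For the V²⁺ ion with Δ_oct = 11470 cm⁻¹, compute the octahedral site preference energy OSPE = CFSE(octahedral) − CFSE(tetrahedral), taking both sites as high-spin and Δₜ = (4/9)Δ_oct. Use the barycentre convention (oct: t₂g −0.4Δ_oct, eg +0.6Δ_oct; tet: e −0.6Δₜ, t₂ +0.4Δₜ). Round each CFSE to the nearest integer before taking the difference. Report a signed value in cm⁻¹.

Group 5 minus oxidation state +2 gives a d³ configuration for V²⁺.
Octahedral high-spin t₂g³ eg⁰: CFSE = -1.2 × 11470 = -13764 cm⁻¹.
Tetrahedral: e² t₂¹, CFSE = 2(−0.6) + 1(+0.4) = -0.8Δₜ = -0.8 × (4/9) × 11470 = -4078 cm⁻¹.
OSPE = CFSE(oct) − CFSE(tet) = -13764 − (-4078) = -9686 cm⁻¹.

-9686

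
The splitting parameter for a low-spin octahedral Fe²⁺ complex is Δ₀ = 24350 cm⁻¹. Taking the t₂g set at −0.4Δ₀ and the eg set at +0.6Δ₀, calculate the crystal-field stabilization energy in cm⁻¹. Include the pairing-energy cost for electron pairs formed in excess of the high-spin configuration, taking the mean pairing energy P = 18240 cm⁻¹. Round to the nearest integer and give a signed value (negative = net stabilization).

-21960

Group 8 minus oxidation state +2 gives a d⁶ configuration for Fe²⁺.
The d⁶ electrons fill as t₂g⁶ eg⁰.
Orbital CFSE = 6(-0.4) + 0(0.6) = -2.4Δ₀ = -2.4 × 24350 = -58440 cm⁻¹.
High-spin d⁶ would be t₂g⁴ eg² with 1 pair; low-spin has 3, so 2 excess pairs cost +2P = +36480 cm⁻¹.
Combining: -58440 + 36480 = -21960 cm⁻¹.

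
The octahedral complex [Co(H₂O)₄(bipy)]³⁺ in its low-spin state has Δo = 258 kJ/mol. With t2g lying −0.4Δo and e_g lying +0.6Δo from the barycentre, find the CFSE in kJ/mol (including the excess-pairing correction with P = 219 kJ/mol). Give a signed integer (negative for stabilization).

Ligand charges: 4×(+0) from H₂O and 1×(+0) from bipy sum to +0; with overall charge +3, Co is +3.
Group 9 minus oxidation state +3 gives a d⁶ configuration for Co³⁺.
Electron filling gives t2g^6 e_g^0.
CFSE(orbital) = 6×(-0.4Δo) + 0×(0.6Δo) = -2.4Δo; with Δo = 258 kJ/mol that is -619 kJ/mol.
Pairing penalty: 3 pairs vs 1 in the high-spin reference → 2 extra × P = 438 kJ/mol.
Net CFSE = -619 + 438 = -181 kJ/mol.

-181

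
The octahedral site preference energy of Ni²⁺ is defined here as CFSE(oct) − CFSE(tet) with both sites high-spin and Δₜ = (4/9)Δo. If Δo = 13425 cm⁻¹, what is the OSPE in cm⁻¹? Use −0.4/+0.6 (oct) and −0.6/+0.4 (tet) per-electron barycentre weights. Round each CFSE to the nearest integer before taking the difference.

Ni²⁺: group 10, so d-count = 10 − 2 = 8.
Octahedral (high-spin): t₂g⁶ eg², CFSE = 6(−0.4) + 2(+0.6) = -1.2Δo = -1.2 × 13425 = -16110 cm⁻¹.
Tetrahedral e⁴ t₂⁴ gives -0.8Δₜ = -0.8 × (4/9) × 13425 = -4773 cm⁻¹.
OSPE = CFSE(oct) − CFSE(tet) = -16110 − (-4773) = -11337 cm⁻¹.

-11337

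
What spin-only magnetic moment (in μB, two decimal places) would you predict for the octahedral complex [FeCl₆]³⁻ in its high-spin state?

Each Cl⁻ contributes -1; 6 × (-1) = -6. With overall charge -3, Fe is in the +3 oxidation state.
Fe³⁺: group 8, so d-count = 8 − 3 = 5.
Configuration: t₂g³ eg² → 5 unpaired electrons.
μ(spin-only) = √[5(5+2)] = √35 ≈ 5.92 μB.

5.92 μB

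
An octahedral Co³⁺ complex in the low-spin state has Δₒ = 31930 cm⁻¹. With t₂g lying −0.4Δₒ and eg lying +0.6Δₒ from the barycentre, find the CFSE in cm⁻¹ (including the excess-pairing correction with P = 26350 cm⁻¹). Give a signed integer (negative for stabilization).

-23932

Co³⁺: group 9, so d-count = 9 − 3 = 6.
The d⁶ electrons fill as t₂g⁶ eg⁰.
The orbital stabilization is -2.4Δₒ = -2.4 × 31930 = -76632 cm⁻¹.
High-spin d⁶ would be t₂g⁴ eg² with 1 pair; low-spin has 3, so 2 excess pairs cost +2P = +52700 cm⁻¹.
Net CFSE = -76632 + 52700 = -23932 cm⁻¹.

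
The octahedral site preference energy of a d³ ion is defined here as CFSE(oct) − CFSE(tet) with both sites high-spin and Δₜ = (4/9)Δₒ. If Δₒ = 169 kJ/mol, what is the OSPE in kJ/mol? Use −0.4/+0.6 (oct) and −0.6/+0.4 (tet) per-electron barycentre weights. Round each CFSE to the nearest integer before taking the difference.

-143

Octahedral high-spin t2g^3 e_g^0: CFSE = -1.2 × 169 = -203 kJ/mol.
Tetrahedral e^2 t2^1 gives -0.8Δₜ = -0.8 × (4/9) × 169 = -60 kJ/mol.
OSPE = CFSE(oct) − CFSE(tet) = -203 − (-60) = -143 kJ/mol.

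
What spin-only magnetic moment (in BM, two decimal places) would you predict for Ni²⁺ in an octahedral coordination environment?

2.83 BM

Ni is in group 10, so Ni²⁺ is d⁸ (10 − 2 = 8).
Configuration: t₂g⁶ eg² → 2 unpaired electrons.
μ(spin-only) = √[2(2+2)] = √8 ≈ 2.83 BM.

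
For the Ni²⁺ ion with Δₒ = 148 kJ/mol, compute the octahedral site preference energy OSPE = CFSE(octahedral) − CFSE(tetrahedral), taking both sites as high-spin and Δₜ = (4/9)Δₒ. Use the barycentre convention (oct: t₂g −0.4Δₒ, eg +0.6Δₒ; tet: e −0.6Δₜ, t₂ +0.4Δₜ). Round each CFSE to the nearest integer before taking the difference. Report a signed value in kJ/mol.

-125

Ni sits in group 10; removing 2 electrons leaves Ni²⁺ with 10 − 2 = 8 d electrons.
Octahedral high-spin t₂g⁶ eg²: CFSE = -1.2 × 148 = -178 kJ/mol.
Tetrahedral: e⁴ t₂⁴, CFSE = 4(−0.6) + 4(+0.4) = -0.8Δₜ = -0.8 × (4/9) × 148 = -53 kJ/mol.
OSPE = -178 − (-53) = -125 kJ/mol.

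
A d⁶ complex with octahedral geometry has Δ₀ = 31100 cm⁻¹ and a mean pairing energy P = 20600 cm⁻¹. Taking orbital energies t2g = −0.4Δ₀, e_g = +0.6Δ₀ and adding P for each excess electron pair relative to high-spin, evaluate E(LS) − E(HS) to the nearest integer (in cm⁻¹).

In the high-spin limit (t2g^4 e_g^2) the orbital term is -0.4Δ₀ = -12440 cm⁻¹, with no excess pairing.
For low-spin the configuration is t2g^6 e_g^0: orbital energy -2.4 × 31100 = -74640 cm⁻¹, and 2 additional pairs relative to high-spin add 41200 cm⁻¹, giving -33440 cm⁻¹.
The difference is -33440 − (-12440) = -21000 cm⁻¹, so low-spin lies lower.

-21000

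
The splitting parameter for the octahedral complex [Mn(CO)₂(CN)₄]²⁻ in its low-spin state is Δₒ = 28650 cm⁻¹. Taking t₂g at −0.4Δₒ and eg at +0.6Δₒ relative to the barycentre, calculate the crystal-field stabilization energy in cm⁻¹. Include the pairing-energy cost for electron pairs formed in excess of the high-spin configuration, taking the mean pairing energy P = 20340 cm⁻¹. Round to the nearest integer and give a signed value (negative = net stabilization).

-16620

Ligand charges: 2×(+0) from CO and 4×(-1) from CN⁻ sum to -4; with overall charge -2, Mn is +2.
Mn sits in group 7; removing 2 electrons leaves Mn²⁺ with 7 − 2 = 5 d electrons.
Electron filling gives t₂g⁵ eg⁰.
CFSE(orbital) = 5×(-0.4Δₒ) + 0×(0.6Δₒ) = -2.0Δₒ; with Δₒ = 28650 cm⁻¹ that is -57300 cm⁻¹.
Relative to high-spin t₂g³ eg² (0 paired), the low-spin configuration has 2 additional pairs, contributing +2 × 20340 = +40680 cm⁻¹.
Overall CFSE = -57300 + 40680 = -16620 cm⁻¹.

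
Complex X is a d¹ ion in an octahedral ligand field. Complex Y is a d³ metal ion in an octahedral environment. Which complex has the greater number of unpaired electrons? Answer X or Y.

X: For octahedral d¹ the high- and low-spin configurations coincide; t₂g¹ eg⁰ → 1 unpaired.
Y: t₂g³ eg⁰ → 3 unpaired.
So Y has more unpaired electrons.

Y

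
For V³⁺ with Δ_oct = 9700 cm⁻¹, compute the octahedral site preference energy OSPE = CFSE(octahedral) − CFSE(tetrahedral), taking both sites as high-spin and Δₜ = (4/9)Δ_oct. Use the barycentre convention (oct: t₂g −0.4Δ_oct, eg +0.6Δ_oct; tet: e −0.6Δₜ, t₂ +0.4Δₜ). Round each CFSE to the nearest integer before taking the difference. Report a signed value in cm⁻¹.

Group 5 minus oxidation state +3 gives a d² configuration for V³⁺.
Octahedral high-spin t2g^2 e_g^0: CFSE = -0.8 × 9700 = -7760 cm⁻¹.
Tetrahedral: e^2 t2^0, CFSE = 2(−0.6) + 0(+0.4) = -1.2Δₜ = -1.2 × (4/9) × 9700 = -5173 cm⁻¹.
OSPE = CFSE(oct) − CFSE(tet) = -7760 − (-5173) = -2587 cm⁻¹.

-2587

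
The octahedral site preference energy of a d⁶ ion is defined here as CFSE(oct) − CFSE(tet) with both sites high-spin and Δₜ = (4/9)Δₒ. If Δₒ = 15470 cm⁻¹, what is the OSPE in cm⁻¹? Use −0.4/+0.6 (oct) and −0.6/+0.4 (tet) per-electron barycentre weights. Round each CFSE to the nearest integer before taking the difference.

Octahedral (high-spin): t₂g⁴ eg², CFSE = 4(−0.4) + 2(+0.6) = -0.4Δₒ = -0.4 × 15470 = -6188 cm⁻¹.
In a tetrahedral site the filling is e³ t₂³: CFSE(tet) = -0.6Δₜ = -0.6 × (4/9)(15470) = -4125 cm⁻¹.
OSPE = -6188 − (-4125) = -2063 cm⁻¹.

-2063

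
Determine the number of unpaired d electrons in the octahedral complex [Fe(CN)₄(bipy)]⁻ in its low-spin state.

1

Ligand charges: 4×(-1) from CN⁻ and 1×(+0) from bipy sum to -4; with overall charge -1, Fe is +3.
Group 8 minus oxidation state +3 gives a d⁵ configuration for Fe³⁺.
Configuration: t₂g⁵ eg⁰, giving 1 unpaired electron.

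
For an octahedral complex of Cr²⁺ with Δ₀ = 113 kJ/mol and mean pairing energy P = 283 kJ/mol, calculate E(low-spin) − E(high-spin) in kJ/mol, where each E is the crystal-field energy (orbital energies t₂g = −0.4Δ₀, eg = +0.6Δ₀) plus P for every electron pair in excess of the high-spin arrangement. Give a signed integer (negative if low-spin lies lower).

Cr is in group 6, so Cr²⁺ is d⁴ (6 − 2 = 4).
High-spin: t₂g³ eg¹, CFSE = -0.6Δ₀ = -68 kJ/mol.
For low-spin the configuration is t₂g⁴ eg⁰: orbital energy -1.6 × 113 = -181 kJ/mol, and 1 additional pair relative to high-spin adds 283 kJ/mol, giving 102 kJ/mol.
The difference is 102 − (-68) = 170 kJ/mol, so high-spin lies lower.

170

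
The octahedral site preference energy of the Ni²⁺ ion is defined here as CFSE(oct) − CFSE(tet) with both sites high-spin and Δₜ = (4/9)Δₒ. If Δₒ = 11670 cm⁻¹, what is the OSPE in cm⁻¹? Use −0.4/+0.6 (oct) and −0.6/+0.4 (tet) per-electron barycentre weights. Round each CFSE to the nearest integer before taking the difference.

-9855

Group 10 minus oxidation state +2 gives a d⁸ configuration for Ni²⁺.
Octahedral high-spin t2g^6 e_g^2: CFSE = -1.2 × 11670 = -14004 cm⁻¹.
Tetrahedral: e^4 t2^4, CFSE = 4(−0.6) + 4(+0.4) = -0.8Δₜ = -0.8 × (4/9) × 11670 = -4149 cm⁻¹.
OSPE = -14004 − (-4149) = -9855 cm⁻¹.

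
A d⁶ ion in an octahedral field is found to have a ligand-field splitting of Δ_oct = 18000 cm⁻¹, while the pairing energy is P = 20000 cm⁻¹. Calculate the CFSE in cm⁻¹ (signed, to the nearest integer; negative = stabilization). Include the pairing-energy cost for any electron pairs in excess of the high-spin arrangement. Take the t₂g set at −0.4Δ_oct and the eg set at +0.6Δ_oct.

Since Δ_oct = 18000 cm⁻¹ < P = 20000 cm⁻¹, the complex adopts the high-spin configuration.
Filling d⁶ accordingly: t₂g⁴ eg².
Orbital CFSE = -0.4Δ_oct = -0.4 × 18000 = -7200 cm⁻¹.
High-spin has no excess pairs, so no pairing correction applies.

-7200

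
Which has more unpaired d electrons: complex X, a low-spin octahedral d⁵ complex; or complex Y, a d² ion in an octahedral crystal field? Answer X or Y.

Y

X: t2g^5 e_g^0 → 1 unpaired.
Y: t2g^2 e_g^0 → 2 unpaired.
So Y has more unpaired electrons.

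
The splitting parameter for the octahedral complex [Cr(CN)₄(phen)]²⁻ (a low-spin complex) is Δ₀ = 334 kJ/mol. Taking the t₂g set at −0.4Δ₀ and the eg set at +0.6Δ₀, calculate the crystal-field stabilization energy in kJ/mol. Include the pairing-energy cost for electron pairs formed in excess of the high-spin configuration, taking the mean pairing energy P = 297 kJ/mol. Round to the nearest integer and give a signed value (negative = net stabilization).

-237

Ligand charges: 4×(-1) from CN⁻ and 1×(+0) from phen sum to -4; with overall charge -2, Cr is +2.
Group 6 minus oxidation state +2 gives a d⁴ configuration for Cr²⁺.
Configuration: t₂g⁴ eg⁰.
CFSE(orbital) = 4×(-0.4Δ₀) + 0×(0.6Δ₀) = -1.6Δ₀; with Δ₀ = 334 kJ/mol that is -534 kJ/mol.
Pairing penalty: 1 pair vs 0 in the high-spin reference → 1 extra × P = 297 kJ/mol.
Overall CFSE = -534 + 297 = -237 kJ/mol.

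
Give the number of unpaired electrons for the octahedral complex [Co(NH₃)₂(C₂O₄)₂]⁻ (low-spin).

Ligand charges: 2×(+0) from NH₃ and 2×(-2) from C₂O₄²⁻ sum to -4; with overall charge -1, Co is +3.
Co sits in group 9; removing 3 electrons leaves Co³⁺ with 9 − 3 = 6 d electrons.
Configuration: t₂g⁶ eg⁰, giving 0 unpaired electrons.

0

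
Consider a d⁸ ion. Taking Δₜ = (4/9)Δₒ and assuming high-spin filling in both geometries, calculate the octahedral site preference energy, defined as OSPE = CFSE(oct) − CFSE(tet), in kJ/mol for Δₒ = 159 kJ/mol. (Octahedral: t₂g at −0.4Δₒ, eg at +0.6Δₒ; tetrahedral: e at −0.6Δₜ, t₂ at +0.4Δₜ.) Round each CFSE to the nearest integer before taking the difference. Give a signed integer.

In an octahedral site d⁸ (HS) is t₂g⁶ eg², giving CFSE(oct) = -1.2Δₒ = -191 kJ/mol.
Tetrahedral: e⁴ t₂⁴, CFSE = 4(−0.6) + 4(+0.4) = -0.8Δₜ = -0.8 × (4/9) × 159 = -57 kJ/mol.
Subtracting, OSPE = -191 − (-57) = -134 kJ/mol.

-134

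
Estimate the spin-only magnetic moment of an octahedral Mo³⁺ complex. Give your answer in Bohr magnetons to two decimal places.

3.87 Bohr magnetons

Mo³⁺: group 6, so d-count = 6 − 3 = 3.
Configuration: t2g^3 e_g^0 → 3 unpaired electrons.
μ(spin-only) = √[3(3+2)] = √15 ≈ 3.87 Bohr magnetons.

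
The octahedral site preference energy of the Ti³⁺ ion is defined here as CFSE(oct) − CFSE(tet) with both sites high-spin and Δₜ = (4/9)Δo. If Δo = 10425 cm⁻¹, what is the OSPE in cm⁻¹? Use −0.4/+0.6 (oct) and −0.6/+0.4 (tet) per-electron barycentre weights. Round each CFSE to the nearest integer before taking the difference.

Group 4 minus oxidation state +3 gives a d¹ configuration for Ti³⁺.
Octahedral (high-spin): t₂g¹ eg⁰, CFSE = 1(−0.4) + 0(+0.6) = -0.4Δo = -0.4 × 10425 = -4170 cm⁻¹.
In a tetrahedral site the filling is e¹ t₂⁰: CFSE(tet) = -0.6Δₜ = -0.6 × (4/9)(10425) = -2780 cm⁻¹.
OSPE = -4170 − (-2780) = -1390 cm⁻¹.

-1390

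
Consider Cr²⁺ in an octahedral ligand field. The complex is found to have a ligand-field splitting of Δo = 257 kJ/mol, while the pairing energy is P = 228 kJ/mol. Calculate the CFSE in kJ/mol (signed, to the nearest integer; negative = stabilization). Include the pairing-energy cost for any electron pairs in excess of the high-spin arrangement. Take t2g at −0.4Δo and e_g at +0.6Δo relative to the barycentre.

Cr²⁺: group 6, so d-count = 6 − 2 = 4.
Since Δo = 257 kJ/mol > P = 228 kJ/mol, the complex adopts the low-spin configuration.
That gives t2g^4 e_g^0.
Orbital CFSE = -1.6Δo = -1.6 × 257 = -411 kJ/mol.
Excess pairs vs high-spin: 1 − 0 = 1; pairing cost = +228 kJ/mol.
Net CFSE = -411 + 228 = -183 kJ/mol.

-183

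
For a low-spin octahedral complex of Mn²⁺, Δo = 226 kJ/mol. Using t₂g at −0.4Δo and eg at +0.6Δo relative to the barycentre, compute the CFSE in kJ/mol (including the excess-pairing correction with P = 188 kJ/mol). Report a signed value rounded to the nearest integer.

-76

Mn is in group 7, so Mn²⁺ is d⁵ (7 − 2 = 5).
Configuration: t₂g⁵ eg⁰.
The orbital stabilization is -2.0Δo = -2.0 × 226 = -452 kJ/mol.
Relative to high-spin t₂g³ eg² (0 paired), the low-spin configuration has 2 additional pairs, contributing +2 × 188 = +376 kJ/mol.
Overall CFSE = -452 + 376 = -76 kJ/mol.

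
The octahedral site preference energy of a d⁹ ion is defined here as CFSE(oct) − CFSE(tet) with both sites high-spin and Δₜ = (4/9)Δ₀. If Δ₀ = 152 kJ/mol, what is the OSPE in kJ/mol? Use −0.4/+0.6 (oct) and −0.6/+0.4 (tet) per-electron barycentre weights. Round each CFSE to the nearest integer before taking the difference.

Octahedral high-spin t2g^6 e_g^3: CFSE = -0.6 × 152 = -91 kJ/mol.
Tetrahedral e^4 t2^5 gives -0.4Δₜ = -0.4 × (4/9) × 152 = -27 kJ/mol.
OSPE = CFSE(oct) − CFSE(tet) = -91 − (-27) = -64 kJ/mol.

-64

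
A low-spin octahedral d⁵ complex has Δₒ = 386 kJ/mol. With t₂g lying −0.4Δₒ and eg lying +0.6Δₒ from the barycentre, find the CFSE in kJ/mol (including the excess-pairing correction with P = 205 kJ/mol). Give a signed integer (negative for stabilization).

Electron filling gives t₂g⁵ eg⁰.
CFSE(orbital) = 5×(-0.4Δₒ) + 0×(0.6Δₒ) = -2.0Δₒ; with Δₒ = 386 kJ/mol that is -772 kJ/mol.
High-spin d⁵ would be t₂g³ eg² with 0 pairs; low-spin has 2, so 2 excess pairs cost +2P = +410 kJ/mol.
Overall CFSE = -772 + 410 = -362 kJ/mol.

-362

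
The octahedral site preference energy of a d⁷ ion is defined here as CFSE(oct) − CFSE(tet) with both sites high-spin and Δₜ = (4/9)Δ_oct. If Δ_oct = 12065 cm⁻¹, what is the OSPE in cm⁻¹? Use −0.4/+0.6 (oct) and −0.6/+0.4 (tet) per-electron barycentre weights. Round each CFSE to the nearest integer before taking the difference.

Octahedral high-spin t₂g⁵ eg²: CFSE = -0.8 × 12065 = -9652 cm⁻¹.
Tetrahedral e⁴ t₂³ gives -1.2Δₜ = -1.2 × (4/9) × 12065 = -6435 cm⁻¹.
OSPE = -9652 − (-6435) = -3217 cm⁻¹.

-3217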